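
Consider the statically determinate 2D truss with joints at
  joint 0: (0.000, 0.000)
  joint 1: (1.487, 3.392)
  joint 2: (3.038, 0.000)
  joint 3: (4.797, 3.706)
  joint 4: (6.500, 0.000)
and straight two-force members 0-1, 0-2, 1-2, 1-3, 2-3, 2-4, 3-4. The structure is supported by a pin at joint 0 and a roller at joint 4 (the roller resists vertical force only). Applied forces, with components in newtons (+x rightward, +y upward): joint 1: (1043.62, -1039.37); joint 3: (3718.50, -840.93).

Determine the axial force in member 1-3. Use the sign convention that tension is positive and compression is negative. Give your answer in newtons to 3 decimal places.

869.339

N=5 nodes, M=7 members, R=3 reactions → 2N=10, M+R=10
member 0 (0-1): L=3.7036, (cx,cy)=(0.4015,0.9159)
member 1 (0-2): L=3.0380, (cx,cy)=(1.0000,0.0000)
member 2 (1-2): L=3.7298, (cx,cy)=(0.4158,-0.9094)
member 3 (1-3): L=3.3249, (cx,cy)=(0.9955,0.0944)
member 4 (2-3): L=4.1023, (cx,cy)=(0.4288,0.9034)
member 5 (2-4): L=3.4620, (cx,cy)=(1.0000,0.0000)
member 6 (3-4): L=4.0786, (cx,cy)=(0.4175,-0.9087)
solve A·x = −loads:
  F[0-1] = +1793.7338 N (tension)
  F[0-2] = +4041.9384 N (tension)
  F[1-2] = -2858.9979 N (compression)
  F[1-3] = +869.3389 N (tension)
  F[2-3] = +2878.0867 N (tension)
  F[2-4] = +1618.9567 N (tension)
  F[3-4] = -3877.2817 N (compression)
  Rx@0 = -4762.1200 N
  Ry@0 = -1642.8084 N
  Ry@4 = +3523.1084 N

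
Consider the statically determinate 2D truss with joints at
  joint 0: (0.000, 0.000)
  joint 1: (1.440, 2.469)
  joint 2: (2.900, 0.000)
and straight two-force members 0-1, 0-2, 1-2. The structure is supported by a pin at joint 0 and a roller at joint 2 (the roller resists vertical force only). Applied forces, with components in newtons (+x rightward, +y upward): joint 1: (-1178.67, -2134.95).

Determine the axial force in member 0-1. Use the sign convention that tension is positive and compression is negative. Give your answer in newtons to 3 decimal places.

-2405.987

N=3 nodes, M=3 members, R=3 reactions → 2N=6, M+R=6
member 0 (0-1): L=2.8582, (cx,cy)=(0.5038,0.8638)
member 1 (0-2): L=2.9000, (cx,cy)=(1.0000,0.0000)
member 2 (1-2): L=2.8684, (cx,cy)=(0.5090,-0.8608)
solve A·x = −loads:
  F[0-1] = -2405.9867 N (compression)
  F[0-2] = +33.4800 N (tension)
  F[1-2] = -65.7761 N (compression)
  Rx@0 = +1178.6700 N
  Ry@0 = +2078.3321 N
  Ry@2 = +56.6179 N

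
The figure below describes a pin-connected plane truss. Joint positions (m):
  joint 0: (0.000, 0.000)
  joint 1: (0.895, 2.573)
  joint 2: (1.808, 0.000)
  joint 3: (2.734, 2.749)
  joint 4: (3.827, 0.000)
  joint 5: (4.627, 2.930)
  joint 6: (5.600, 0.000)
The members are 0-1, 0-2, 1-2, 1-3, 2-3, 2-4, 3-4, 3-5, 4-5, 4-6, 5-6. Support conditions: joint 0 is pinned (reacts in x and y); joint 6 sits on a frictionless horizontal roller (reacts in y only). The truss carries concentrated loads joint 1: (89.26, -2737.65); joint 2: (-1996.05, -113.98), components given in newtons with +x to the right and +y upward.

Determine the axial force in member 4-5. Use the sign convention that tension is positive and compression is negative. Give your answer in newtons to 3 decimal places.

565.948

N=7 nodes, M=11 members, R=3 reactions → 2N=14, M+R=14
member 0 (0-1): L=2.7242, (cx,cy)=(0.3285,0.9445)
member 1 (0-2): L=1.8080, (cx,cy)=(1.0000,0.0000)
member 2 (1-2): L=2.7302, (cx,cy)=(0.3344,-0.9424)
member 3 (1-3): L=1.8474, (cx,cy)=(0.9955,0.0953)
member 4 (2-3): L=2.9008, (cx,cy)=(0.3192,0.9477)
member 5 (2-4): L=2.0190, (cx,cy)=(1.0000,0.0000)
member 6 (3-4): L=2.9583, (cx,cy)=(0.3695,-0.9292)
member 7 (3-5): L=1.9016, (cx,cy)=(0.9955,0.0952)
member 8 (4-5): L=3.0373, (cx,cy)=(0.2634,0.9647)
member 9 (4-6): L=1.7730, (cx,cy)=(1.0000,0.0000)
member 10 (5-6): L=3.0873, (cx,cy)=(0.3152,-0.9490)
solve A·x = −loads:
  F[0-1] = -2473.5881 N (compression)
  F[0-2] = -1094.1301 N (compression)
  F[1-2] = -500.4799 N (compression)
  F[1-3] = -737.9109 N (compression)
  F[2-3] = +617.9795 N (tension)
  F[2-4] = +537.2798 N (tension)
  F[3-4] = -587.5343 N (compression)
  F[3-5] = -321.6658 N (compression)
  F[4-5] = +565.9476 N (tension)
  F[4-6] = +171.1371 N (tension)
  F[5-6] = -543.0190 N (compression)
  Rx@0 = +1906.7900 N
  Ry@0 = +2336.2838 N
  Ry@6 = +515.3462 N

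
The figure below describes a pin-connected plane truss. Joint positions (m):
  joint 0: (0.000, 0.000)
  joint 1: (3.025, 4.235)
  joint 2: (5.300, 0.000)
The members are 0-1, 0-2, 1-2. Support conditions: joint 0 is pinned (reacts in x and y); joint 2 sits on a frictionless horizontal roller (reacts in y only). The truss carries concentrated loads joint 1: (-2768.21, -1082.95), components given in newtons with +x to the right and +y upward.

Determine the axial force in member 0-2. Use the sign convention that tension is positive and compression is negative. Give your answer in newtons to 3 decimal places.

-856.205

N=3 nodes, M=3 members, R=3 reactions → 2N=6, M+R=6
member 0 (0-1): L=5.2044, (cx,cy)=(0.5812,0.8137)
member 1 (0-2): L=5.3000, (cx,cy)=(1.0000,0.0000)
member 2 (1-2): L=4.8074, (cx,cy)=(0.4732,-0.8809)
solve A·x = −loads:
  F[0-1] = -3289.5386 N (compression)
  F[0-2] = -856.2045 N (compression)
  F[1-2] = +1809.2729 N (tension)
  Rx@0 = +2768.2100 N
  Ry@0 = +2676.8077 N
  Ry@2 = -1593.8577 N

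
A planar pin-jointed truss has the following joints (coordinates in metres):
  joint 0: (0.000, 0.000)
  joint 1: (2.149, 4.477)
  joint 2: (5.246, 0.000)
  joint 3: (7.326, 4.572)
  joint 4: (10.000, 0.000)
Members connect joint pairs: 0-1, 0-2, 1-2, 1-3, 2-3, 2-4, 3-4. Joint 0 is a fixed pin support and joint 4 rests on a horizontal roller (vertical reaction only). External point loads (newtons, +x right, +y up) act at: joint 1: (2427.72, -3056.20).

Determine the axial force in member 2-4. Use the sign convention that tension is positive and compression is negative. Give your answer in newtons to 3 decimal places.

N=5 nodes, M=7 members, R=3 reactions → 2N=10, M+R=10
member 0 (0-1): L=4.9661, (cx,cy)=(0.4327,0.9015)
member 1 (0-2): L=5.2460, (cx,cy)=(1.0000,0.0000)
member 2 (1-2): L=5.4438, (cx,cy)=(0.5689,-0.8224)
member 3 (1-3): L=5.1779, (cx,cy)=(0.9998,0.0183)
member 4 (2-3): L=5.0229, (cx,cy)=(0.4141,0.9102)
member 5 (2-4): L=4.7540, (cx,cy)=(1.0000,0.0000)
member 6 (3-4): L=5.2966, (cx,cy)=(0.5049,-0.8632)
solve A·x = −loads:
  F[0-1] = -1455.9106 N (compression)
  F[0-2] = +3057.7473 N (tension)
  F[1-2] = -2161.0048 N (compression)
  F[1-3] = -1828.6502 N (compression)
  F[2-3] = +1952.4937 N (tension)
  F[2-4] = +1019.8091 N (tension)
  F[3-4] = -2019.9969 N (compression)
  Rx@0 = -2427.7200 N
  Ry@0 = +1312.5324 N
  Ry@4 = +1743.6676 N

1019.809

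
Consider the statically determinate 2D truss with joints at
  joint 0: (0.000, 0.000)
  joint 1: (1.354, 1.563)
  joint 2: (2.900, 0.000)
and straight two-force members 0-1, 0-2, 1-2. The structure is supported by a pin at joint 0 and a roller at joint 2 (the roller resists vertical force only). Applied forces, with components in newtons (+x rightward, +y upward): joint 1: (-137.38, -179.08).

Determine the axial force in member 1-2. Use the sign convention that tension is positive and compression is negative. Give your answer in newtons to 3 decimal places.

N=3 nodes, M=3 members, R=3 reactions → 2N=6, M+R=6
member 0 (0-1): L=2.0679, (cx,cy)=(0.6548,0.7558)
member 1 (0-2): L=2.9000, (cx,cy)=(1.0000,0.0000)
member 2 (1-2): L=2.1984, (cx,cy)=(0.7032,-0.7110)
solve A·x = −loads:
  F[0-1] = -224.2709 N (compression)
  F[0-2] = +9.4647 N (tension)
  F[1-2] = -13.4589 N (compression)
  Rx@0 = +137.3800 N
  Ry@0 = +169.5112 N
  Ry@2 = +9.5688 N

-13.459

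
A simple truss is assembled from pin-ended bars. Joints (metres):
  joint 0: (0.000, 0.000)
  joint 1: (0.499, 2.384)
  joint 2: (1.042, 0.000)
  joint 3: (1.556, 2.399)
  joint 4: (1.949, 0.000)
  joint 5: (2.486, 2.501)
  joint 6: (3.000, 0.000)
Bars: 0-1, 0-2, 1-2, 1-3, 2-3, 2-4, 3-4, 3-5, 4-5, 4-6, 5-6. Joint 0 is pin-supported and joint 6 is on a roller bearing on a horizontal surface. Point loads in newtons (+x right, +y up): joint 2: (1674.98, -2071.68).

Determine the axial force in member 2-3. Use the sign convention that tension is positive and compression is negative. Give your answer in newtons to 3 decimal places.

N=7 nodes, M=11 members, R=3 reactions → 2N=14, M+R=14
member 0 (0-1): L=2.4357, (cx,cy)=(0.2049,0.9788)
member 1 (0-2): L=1.0420, (cx,cy)=(1.0000,0.0000)
member 2 (1-2): L=2.4451, (cx,cy)=(0.2221,-0.9750)
member 3 (1-3): L=1.0571, (cx,cy)=(0.9999,0.0142)
member 4 (2-3): L=2.4534, (cx,cy)=(0.2095,0.9778)
member 5 (2-4): L=0.9070, (cx,cy)=(1.0000,0.0000)
member 6 (3-4): L=2.4310, (cx,cy)=(0.1617,-0.9868)
member 7 (3-5): L=0.9356, (cx,cy)=(0.9940,0.1090)
member 8 (4-5): L=2.5580, (cx,cy)=(0.2099,0.9777)
member 9 (4-6): L=1.0510, (cx,cy)=(1.0000,0.0000)
member 10 (5-6): L=2.5533, (cx,cy)=(0.2013,-0.9795)
solve A·x = −loads:
  F[0-1] = -1381.4181 N (compression)
  F[0-2] = +1957.9943 N (tension)
  F[1-2] = +1378.1721 N (tension)
  F[1-3] = -589.1390 N (compression)
  F[2-3] = +744.4436 N (tension)
  F[2-4] = +433.1179 N (tension)
  F[3-4] = -763.5721 N (compression)
  F[3-5] = -311.5332 N (compression)
  F[4-5] = +770.7019 N (tension)
  F[4-6] = +147.8831 N (tension)
  F[5-6] = -734.6027 N (compression)
  Rx@0 = -1674.9800 N
  Ry@0 = +1352.1165 N
  Ry@6 = +719.5635 N

744.444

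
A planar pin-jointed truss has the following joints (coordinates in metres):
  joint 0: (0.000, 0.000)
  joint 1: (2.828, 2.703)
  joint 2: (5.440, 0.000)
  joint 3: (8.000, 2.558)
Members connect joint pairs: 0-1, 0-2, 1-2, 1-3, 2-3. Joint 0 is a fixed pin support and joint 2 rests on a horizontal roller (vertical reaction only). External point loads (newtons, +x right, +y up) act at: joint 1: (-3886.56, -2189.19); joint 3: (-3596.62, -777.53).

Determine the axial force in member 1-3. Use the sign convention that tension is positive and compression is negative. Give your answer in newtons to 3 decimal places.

N=4 nodes, M=5 members, R=3 reactions → 2N=8, M+R=8
member 0 (0-1): L=3.9120, (cx,cy)=(0.7229,0.6909)
member 1 (0-2): L=5.4400, (cx,cy)=(1.0000,0.0000)
member 2 (1-2): L=3.7588, (cx,cy)=(0.6949,-0.7191)
member 3 (1-3): L=5.1740, (cx,cy)=(0.9996,-0.0280)
member 4 (2-3): L=3.6190, (cx,cy)=(0.7074,0.7068)
solve A·x = −loads:
  F[0-1] = -6234.2819 N (compression)
  F[0-2] = -2976.4006 N (compression)
  F[1-2] = +3052.7363 N (tension)
  F[1-3] = -2742.6380 N (compression)
  F[2-3] = -1208.7641 N (compression)
  Rx@0 = +7483.1800 N
  Ry@0 = +4307.5759 N
  Ry@2 = -1340.8559 N

-2742.638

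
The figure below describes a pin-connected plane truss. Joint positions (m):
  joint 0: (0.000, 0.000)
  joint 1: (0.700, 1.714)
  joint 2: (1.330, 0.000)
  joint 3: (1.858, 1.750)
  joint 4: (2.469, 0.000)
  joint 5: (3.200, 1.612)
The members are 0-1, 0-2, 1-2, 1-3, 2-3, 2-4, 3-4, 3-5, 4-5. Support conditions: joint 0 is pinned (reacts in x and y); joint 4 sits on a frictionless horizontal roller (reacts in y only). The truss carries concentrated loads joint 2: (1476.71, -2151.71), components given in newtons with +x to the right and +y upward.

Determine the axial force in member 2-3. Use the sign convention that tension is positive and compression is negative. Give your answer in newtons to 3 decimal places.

N=6 nodes, M=9 members, R=3 reactions → 2N=12, M+R=12
member 0 (0-1): L=1.8514, (cx,cy)=(0.3781,0.9258)
member 1 (0-2): L=1.3300, (cx,cy)=(1.0000,0.0000)
member 2 (1-2): L=1.8261, (cx,cy)=(0.3450,-0.9386)
member 3 (1-3): L=1.1586, (cx,cy)=(0.9995,0.0311)
member 4 (2-3): L=1.8279, (cx,cy)=(0.2889,0.9574)
member 5 (2-4): L=1.1390, (cx,cy)=(1.0000,0.0000)
member 6 (3-4): L=1.8536, (cx,cy)=(0.3296,-0.9441)
member 7 (3-5): L=1.3491, (cx,cy)=(0.9948,-0.1023)
member 8 (4-5): L=1.7700, (cx,cy)=(0.4130,0.9107)
solve A·x = −loads:
  F[0-1] = -1072.2179 N (compression)
  F[0-2] = +1882.1005 N (tension)
  F[1-2] = +1032.3333 N (tension)
  F[1-3] = -761.9080 N (compression)
  F[2-3] = +1235.4189 N (tension)
  F[2-4] = +404.6853 N (tension)
  F[3-4] = -1227.6979 N (compression)
  F[3-5] = +0.0000 N (tension)
  F[4-5] = -0.0000 N (compression)
  Rx@0 = -1476.7100 N
  Ry@0 = +992.6277 N
  Ry@4 = +1159.0823 N

1235.419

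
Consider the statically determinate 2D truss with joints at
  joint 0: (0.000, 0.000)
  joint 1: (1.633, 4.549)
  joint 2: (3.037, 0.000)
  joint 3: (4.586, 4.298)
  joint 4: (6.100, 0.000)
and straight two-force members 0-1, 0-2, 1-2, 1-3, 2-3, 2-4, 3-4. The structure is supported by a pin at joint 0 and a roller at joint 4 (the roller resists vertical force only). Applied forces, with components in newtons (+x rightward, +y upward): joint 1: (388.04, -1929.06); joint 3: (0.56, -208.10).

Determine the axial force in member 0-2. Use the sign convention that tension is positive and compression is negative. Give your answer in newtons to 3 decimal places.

N=5 nodes, M=7 members, R=3 reactions → 2N=10, M+R=10
member 0 (0-1): L=4.8332, (cx,cy)=(0.3379,0.9412)
member 1 (0-2): L=3.0370, (cx,cy)=(1.0000,0.0000)
member 2 (1-2): L=4.7607, (cx,cy)=(0.2949,-0.9555)
member 3 (1-3): L=2.9636, (cx,cy)=(0.9964,-0.0847)
member 4 (2-3): L=4.5686, (cx,cy)=(0.3391,0.9408)
member 5 (2-4): L=3.0630, (cx,cy)=(1.0000,0.0000)
member 6 (3-4): L=4.5569, (cx,cy)=(0.3322,-0.9432)
solve A·x = −loads:
  F[0-1] = -1247.9059 N (compression)
  F[0-2] = +810.2293 N (tension)
  F[1-2] = -736.9701 N (compression)
  F[1-3] = -594.4636 N (compression)
  F[2-3] = +748.5303 N (tension)
  F[2-4] = +339.0965 N (tension)
  F[3-4] = -1020.6183 N (compression)
  Rx@0 = -388.6000 N
  Ry@0 = +1174.5203 N
  Ry@4 = +962.6397 N

810.229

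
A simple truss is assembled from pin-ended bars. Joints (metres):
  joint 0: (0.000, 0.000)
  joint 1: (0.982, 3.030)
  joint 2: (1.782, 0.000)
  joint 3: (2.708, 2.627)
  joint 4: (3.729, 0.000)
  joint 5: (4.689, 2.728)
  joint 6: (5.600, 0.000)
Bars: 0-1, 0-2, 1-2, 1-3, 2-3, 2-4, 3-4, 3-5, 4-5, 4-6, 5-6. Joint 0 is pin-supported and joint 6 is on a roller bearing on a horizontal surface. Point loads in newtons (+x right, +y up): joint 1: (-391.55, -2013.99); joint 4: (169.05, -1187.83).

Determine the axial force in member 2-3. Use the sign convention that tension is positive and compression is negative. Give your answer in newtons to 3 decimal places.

N=7 nodes, M=11 members, R=3 reactions → 2N=14, M+R=14
member 0 (0-1): L=3.1852, (cx,cy)=(0.3083,0.9513)
member 1 (0-2): L=1.7820, (cx,cy)=(1.0000,0.0000)
member 2 (1-2): L=3.1338, (cx,cy)=(0.2553,-0.9669)
member 3 (1-3): L=1.7724, (cx,cy)=(0.9738,-0.2274)
member 4 (2-3): L=2.7854, (cx,cy)=(0.3324,0.9431)
member 5 (2-4): L=1.9470, (cx,cy)=(1.0000,0.0000)
member 6 (3-4): L=2.8184, (cx,cy)=(0.3623,-0.9321)
member 7 (3-5): L=1.9836, (cx,cy)=(0.9987,0.0509)
member 8 (4-5): L=2.8920, (cx,cy)=(0.3320,0.9433)
member 9 (4-6): L=1.8710, (cx,cy)=(1.0000,0.0000)
member 10 (5-6): L=2.8761, (cx,cy)=(0.3167,-0.9485)
solve A·x = −loads:
  F[0-1] = -2385.7576 N (compression)
  F[0-2] = +513.0412 N (tension)
  F[1-2] = +370.2005 N (tension)
  F[1-3] = -450.2894 N (compression)
  F[2-3] = -379.5209 N (compression)
  F[2-4] = +733.7150 N (tension)
  F[3-4] = +238.5598 N (tension)
  F[3-5] = -651.9309 N (compression)
  F[4-5] = +1023.5105 N (tension)
  F[4-6] = +311.3291 N (tension)
  F[5-6] = -982.8881 N (compression)
  Rx@0 = +222.5000 N
  Ry@0 = +2269.5415 N
  Ry@6 = +932.2785 N

-379.521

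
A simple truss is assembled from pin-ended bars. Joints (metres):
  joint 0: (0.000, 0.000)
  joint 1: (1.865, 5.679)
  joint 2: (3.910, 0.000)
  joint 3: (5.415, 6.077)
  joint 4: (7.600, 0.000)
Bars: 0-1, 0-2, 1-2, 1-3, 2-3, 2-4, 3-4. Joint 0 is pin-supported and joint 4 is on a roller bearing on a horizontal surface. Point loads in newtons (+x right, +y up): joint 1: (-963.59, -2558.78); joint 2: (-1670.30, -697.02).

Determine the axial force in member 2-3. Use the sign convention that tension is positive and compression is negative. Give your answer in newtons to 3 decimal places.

293.753

N=5 nodes, M=7 members, R=3 reactions → 2N=10, M+R=10
member 0 (0-1): L=5.9774, (cx,cy)=(0.3120,0.9501)
member 1 (0-2): L=3.9100, (cx,cy)=(1.0000,0.0000)
member 2 (1-2): L=6.0360, (cx,cy)=(0.3388,-0.9409)
member 3 (1-3): L=3.5722, (cx,cy)=(0.9938,0.1114)
member 4 (2-3): L=6.2606, (cx,cy)=(0.2404,0.9707)
member 5 (2-4): L=3.6900, (cx,cy)=(1.0000,0.0000)
member 6 (3-4): L=6.4579, (cx,cy)=(0.3383,-0.9410)
solve A·x = −loads:
  F[0-1] = -3146.3906 N (compression)
  F[0-2] = -1652.1886 N (compression)
  F[1-2] = +437.7723 N (tension)
  F[1-3] = -167.4721 N (compression)
  F[2-3] = +293.7526 N (tension)
  F[2-4] = +95.8134 N (tension)
  F[3-4] = -283.1812 N (compression)
  Rx@0 = +2633.8900 N
  Ry@0 = +2989.3204 N
  Ry@4 = +266.4796 N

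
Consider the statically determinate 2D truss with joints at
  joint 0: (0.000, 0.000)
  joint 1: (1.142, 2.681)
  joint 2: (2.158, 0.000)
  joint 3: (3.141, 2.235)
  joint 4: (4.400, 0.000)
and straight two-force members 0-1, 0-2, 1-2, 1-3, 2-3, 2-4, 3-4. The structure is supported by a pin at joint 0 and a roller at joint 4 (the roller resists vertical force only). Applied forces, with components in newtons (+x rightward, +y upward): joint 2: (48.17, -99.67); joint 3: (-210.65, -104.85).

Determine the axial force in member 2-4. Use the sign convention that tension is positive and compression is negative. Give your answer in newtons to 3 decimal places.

9.425

N=5 nodes, M=7 members, R=3 reactions → 2N=10, M+R=10
member 0 (0-1): L=2.9141, (cx,cy)=(0.3919,0.9200)
member 1 (0-2): L=2.1580, (cx,cy)=(1.0000,0.0000)
member 2 (1-2): L=2.8671, (cx,cy)=(0.3544,-0.9351)
member 3 (1-3): L=2.0481, (cx,cy)=(0.9760,-0.2178)
member 4 (2-3): L=2.4416, (cx,cy)=(0.4026,0.9154)
member 5 (2-4): L=2.2420, (cx,cy)=(1.0000,0.0000)
member 6 (3-4): L=2.5652, (cx,cy)=(0.4908,-0.8713)
solve A·x = −loads:
  F[0-1] = -204.1151 N (compression)
  F[0-2] = -82.4896 N (compression)
  F[1-2] = +240.2165 N (tension)
  F[1-3] = -169.1758 N (compression)
  F[2-3] = -136.5098 N (compression)
  F[2-4] = +9.4251 N (tension)
  F[3-4] = -19.2036 N (compression)
  Rx@0 = +162.4800 N
  Ry@0 = +187.7884 N
  Ry@4 = +16.7316 N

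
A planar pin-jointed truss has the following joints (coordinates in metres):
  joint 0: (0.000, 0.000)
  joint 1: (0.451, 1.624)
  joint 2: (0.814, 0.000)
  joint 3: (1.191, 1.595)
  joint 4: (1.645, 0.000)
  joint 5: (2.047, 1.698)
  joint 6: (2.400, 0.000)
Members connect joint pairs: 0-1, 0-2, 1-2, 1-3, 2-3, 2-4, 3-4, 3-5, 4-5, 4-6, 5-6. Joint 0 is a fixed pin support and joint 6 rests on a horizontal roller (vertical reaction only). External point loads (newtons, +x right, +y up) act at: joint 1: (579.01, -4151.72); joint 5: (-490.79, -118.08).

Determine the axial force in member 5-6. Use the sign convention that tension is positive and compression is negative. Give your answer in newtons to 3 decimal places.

N=7 nodes, M=11 members, R=3 reactions → 2N=14, M+R=14
member 0 (0-1): L=1.6855, (cx,cy)=(0.2676,0.9635)
member 1 (0-2): L=0.8140, (cx,cy)=(1.0000,0.0000)
member 2 (1-2): L=1.6641, (cx,cy)=(0.2181,-0.9759)
member 3 (1-3): L=0.7406, (cx,cy)=(0.9992,-0.0392)
member 4 (2-3): L=1.6389, (cx,cy)=(0.2300,0.9732)
member 5 (2-4): L=0.8310, (cx,cy)=(1.0000,0.0000)
member 6 (3-4): L=1.6584, (cx,cy)=(0.2738,-0.9618)
member 7 (3-5): L=0.8622, (cx,cy)=(0.9928,0.1195)
member 8 (4-5): L=1.7449, (cx,cy)=(0.2304,0.9731)
member 9 (4-6): L=0.7550, (cx,cy)=(1.0000,0.0000)
member 10 (5-6): L=1.7343, (cx,cy)=(0.2035,-0.9791)
solve A·x = −loads:
  F[0-1] = -3470.9146 N (compression)
  F[0-2] = +1016.9766 N (tension)
  F[1-2] = -773.5254 N (compression)
  F[1-3] = -1340.0582 N (compression)
  F[2-3] = +775.6977 N (tension)
  F[2-4] = +669.8101 N (tension)
  F[3-4] = -952.0340 N (compression)
  F[3-5] = -906.4580 N (compression)
  F[4-5] = +940.9746 N (tension)
  F[4-6] = +192.3939 N (tension)
  F[5-6] = -945.2396 N (compression)
  Rx@0 = -88.2200 N
  Ry@0 = +3344.3474 N
  Ry@6 = +925.4526 N

-945.240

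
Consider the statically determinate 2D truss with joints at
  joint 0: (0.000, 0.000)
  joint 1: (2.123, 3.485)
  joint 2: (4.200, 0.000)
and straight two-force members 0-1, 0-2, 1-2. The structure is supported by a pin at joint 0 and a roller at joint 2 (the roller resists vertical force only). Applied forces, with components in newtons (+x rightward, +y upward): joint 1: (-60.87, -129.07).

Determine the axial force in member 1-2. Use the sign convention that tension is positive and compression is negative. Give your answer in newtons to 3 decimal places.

-17.153

N=3 nodes, M=3 members, R=3 reactions → 2N=6, M+R=6
member 0 (0-1): L=4.0807, (cx,cy)=(0.5203,0.8540)
member 1 (0-2): L=4.2000, (cx,cy)=(1.0000,0.0000)
member 2 (1-2): L=4.0570, (cx,cy)=(0.5120,-0.8590)
solve A·x = −loads:
  F[0-1] = -133.8805 N (compression)
  F[0-2] = +8.7813 N (tension)
  F[1-2] = -17.1525 N (compression)
  Rx@0 = +60.8700 N
  Ry@0 = +114.3358 N
  Ry@2 = +14.7342 N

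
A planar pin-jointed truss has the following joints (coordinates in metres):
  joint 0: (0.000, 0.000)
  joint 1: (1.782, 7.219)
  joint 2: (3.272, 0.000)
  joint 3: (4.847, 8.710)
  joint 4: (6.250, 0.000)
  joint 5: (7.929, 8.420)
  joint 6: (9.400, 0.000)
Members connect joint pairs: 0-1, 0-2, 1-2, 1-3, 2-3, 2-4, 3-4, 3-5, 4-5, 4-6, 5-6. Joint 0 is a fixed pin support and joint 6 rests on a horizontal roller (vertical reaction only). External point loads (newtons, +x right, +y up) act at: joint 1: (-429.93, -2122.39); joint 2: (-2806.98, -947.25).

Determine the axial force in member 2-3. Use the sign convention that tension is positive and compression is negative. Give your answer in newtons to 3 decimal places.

N=7 nodes, M=11 members, R=3 reactions → 2N=14, M+R=14
member 0 (0-1): L=7.4357, (cx,cy)=(0.2397,0.9709)
member 1 (0-2): L=3.2720, (cx,cy)=(1.0000,0.0000)
member 2 (1-2): L=7.3712, (cx,cy)=(0.2021,-0.9794)
member 3 (1-3): L=3.4084, (cx,cy)=(0.8992,0.4374)
member 4 (2-3): L=8.8513, (cx,cy)=(0.1779,0.9840)
member 5 (2-4): L=2.9780, (cx,cy)=(1.0000,0.0000)
member 6 (3-4): L=8.8223, (cx,cy)=(0.1590,-0.9873)
member 7 (3-5): L=3.0956, (cx,cy)=(0.9956,-0.0937)
member 8 (4-5): L=8.5858, (cx,cy)=(0.1956,0.9807)
member 9 (4-6): L=3.1500, (cx,cy)=(1.0000,0.0000)
member 10 (5-6): L=8.5475, (cx,cy)=(0.1721,-0.9851)
solve A·x = −loads:
  F[0-1] = -2747.8191 N (compression)
  F[0-2] = -2578.3815 N (compression)
  F[1-2] = +402.8512 N (tension)
  F[1-3] = -344.7677 N (compression)
  F[2-3] = +561.6786 N (tension)
  F[2-4] = +210.0849 N (tension)
  F[3-4] = -393.0121 N (compression)
  F[3-5] = -148.2363 N (compression)
  F[4-5] = +395.6496 N (tension)
  F[4-6] = +70.2127 N (tension)
  F[5-6] = -407.9846 N (compression)
  Rx@0 = +3236.9100 N
  Ry@0 = +2667.7425 N
  Ry@6 = +401.8975 N

561.679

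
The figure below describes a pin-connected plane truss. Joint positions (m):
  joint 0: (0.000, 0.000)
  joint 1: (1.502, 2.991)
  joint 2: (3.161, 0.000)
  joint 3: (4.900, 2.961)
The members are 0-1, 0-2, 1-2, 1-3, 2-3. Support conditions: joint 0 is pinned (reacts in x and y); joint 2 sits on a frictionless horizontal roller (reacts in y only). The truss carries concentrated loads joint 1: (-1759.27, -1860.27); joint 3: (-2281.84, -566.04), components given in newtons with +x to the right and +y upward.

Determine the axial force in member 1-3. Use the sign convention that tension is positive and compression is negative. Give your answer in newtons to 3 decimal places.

-1939.424

N=4 nodes, M=5 members, R=3 reactions → 2N=8, M+R=8
member 0 (0-1): L=3.3470, (cx,cy)=(0.4488,0.8936)
member 1 (0-2): L=3.1610, (cx,cy)=(1.0000,0.0000)
member 2 (1-2): L=3.4203, (cx,cy)=(0.4850,-0.8745)
member 3 (1-3): L=3.3981, (cx,cy)=(1.0000,-0.0088)
member 4 (2-3): L=3.4339, (cx,cy)=(0.5064,0.8623)
solve A·x = −loads:
  F[0-1] = -4998.6642 N (compression)
  F[0-2] = -1797.8766 N (compression)
  F[1-2] = +3000.5021 N (tension)
  F[1-3] = -1939.4236 N (compression)
  F[2-3] = -676.2977 N (compression)
  Rx@0 = +4041.1100 N
  Ry@0 = +4467.0513 N
  Ry@2 = -2040.7413 N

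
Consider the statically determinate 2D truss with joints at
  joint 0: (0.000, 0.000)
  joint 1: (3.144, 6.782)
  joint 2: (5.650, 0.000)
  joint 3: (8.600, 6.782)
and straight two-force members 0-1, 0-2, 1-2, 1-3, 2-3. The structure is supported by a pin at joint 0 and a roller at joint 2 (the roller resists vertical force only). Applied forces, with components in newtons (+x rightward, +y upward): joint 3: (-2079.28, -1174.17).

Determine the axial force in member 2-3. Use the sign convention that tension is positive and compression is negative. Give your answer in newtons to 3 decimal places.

-1280.439

N=4 nodes, M=5 members, R=3 reactions → 2N=8, M+R=8
member 0 (0-1): L=7.4753, (cx,cy)=(0.4206,0.9073)
member 1 (0-2): L=5.6500, (cx,cy)=(1.0000,0.0000)
member 2 (1-2): L=7.2302, (cx,cy)=(0.3466,-0.9380)
member 3 (1-3): L=5.4560, (cx,cy)=(1.0000,0.0000)
member 4 (2-3): L=7.3958, (cx,cy)=(0.3989,0.9170)
solve A·x = −loads:
  F[0-1] = -2075.2856 N (compression)
  F[0-2] = -1206.4469 N (compression)
  F[1-2] = +2007.2340 N (tension)
  F[1-3] = -1568.5455 N (compression)
  F[2-3] = -1280.4394 N (compression)
  Rx@0 = +2079.2800 N
  Ry@0 = +1882.8098 N
  Ry@2 = -708.6398 N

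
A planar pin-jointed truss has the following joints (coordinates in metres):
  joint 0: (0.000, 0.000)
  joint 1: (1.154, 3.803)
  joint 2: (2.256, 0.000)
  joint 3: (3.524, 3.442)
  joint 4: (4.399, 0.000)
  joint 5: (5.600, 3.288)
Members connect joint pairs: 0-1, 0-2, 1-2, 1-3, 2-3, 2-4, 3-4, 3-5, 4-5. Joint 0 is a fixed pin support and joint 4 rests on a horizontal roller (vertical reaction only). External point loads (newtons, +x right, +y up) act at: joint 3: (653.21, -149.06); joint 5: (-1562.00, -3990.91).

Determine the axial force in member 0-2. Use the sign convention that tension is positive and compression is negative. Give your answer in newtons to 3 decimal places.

-1031.240

N=6 nodes, M=9 members, R=3 reactions → 2N=12, M+R=12
member 0 (0-1): L=3.9742, (cx,cy)=(0.2904,0.9569)
member 1 (0-2): L=2.2560, (cx,cy)=(1.0000,0.0000)
member 2 (1-2): L=3.9594, (cx,cy)=(0.2783,-0.9605)
member 3 (1-3): L=2.3973, (cx,cy)=(0.9886,-0.1506)
member 4 (2-3): L=3.6681, (cx,cy)=(0.3457,0.9384)
member 5 (2-4): L=2.1430, (cx,cy)=(1.0000,0.0000)
member 6 (3-4): L=3.5515, (cx,cy)=(0.2464,-0.9692)
member 7 (3-5): L=2.0817, (cx,cy)=(0.9973,-0.0740)
member 8 (4-5): L=3.5005, (cx,cy)=(0.3431,0.9393)
solve A·x = −loads:
  F[0-1] = +421.7039 N (tension)
  F[0-2] = -1031.2404 N (compression)
  F[1-2] = -459.8509 N (compression)
  F[1-3] = +253.3255 N (tension)
  F[2-3] = +470.6986 N (tension)
  F[2-4] = -1321.9380 N (compression)
  F[3-4] = -562.4016 N (compression)
  F[3-5] = -101.7784 N (compression)
  F[4-5] = -4256.8273 N (compression)
  Rx@0 = +908.7900 N
  Ry@0 = -403.5345 N
  Ry@4 = +4543.5045 N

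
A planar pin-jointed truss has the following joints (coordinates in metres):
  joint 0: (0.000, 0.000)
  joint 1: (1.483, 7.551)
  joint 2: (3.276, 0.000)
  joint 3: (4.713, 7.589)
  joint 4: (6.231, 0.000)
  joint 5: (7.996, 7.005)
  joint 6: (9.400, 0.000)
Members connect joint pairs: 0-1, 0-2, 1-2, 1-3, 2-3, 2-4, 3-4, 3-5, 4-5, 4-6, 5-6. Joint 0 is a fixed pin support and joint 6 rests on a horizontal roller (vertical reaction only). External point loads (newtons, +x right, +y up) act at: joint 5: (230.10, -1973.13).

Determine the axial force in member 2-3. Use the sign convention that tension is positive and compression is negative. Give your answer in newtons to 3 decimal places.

-124.788

N=7 nodes, M=11 members, R=3 reactions → 2N=14, M+R=14
member 0 (0-1): L=7.6953, (cx,cy)=(0.1927,0.9813)
member 1 (0-2): L=3.2760, (cx,cy)=(1.0000,0.0000)
member 2 (1-2): L=7.7610, (cx,cy)=(0.2310,-0.9729)
member 3 (1-3): L=3.2302, (cx,cy)=(0.9999,0.0118)
member 4 (2-3): L=7.7239, (cx,cy)=(0.1860,0.9825)
member 5 (2-4): L=2.9550, (cx,cy)=(1.0000,0.0000)
member 6 (3-4): L=7.7393, (cx,cy)=(0.1961,-0.9806)
member 7 (3-5): L=3.3345, (cx,cy)=(0.9845,-0.1751)
member 8 (4-5): L=7.2239, (cx,cy)=(0.2443,0.9697)
member 9 (4-6): L=3.1690, (cx,cy)=(1.0000,0.0000)
member 10 (5-6): L=7.1443, (cx,cy)=(0.1965,-0.9805)
solve A·x = −loads:
  F[0-1] = -125.5909 N (compression)
  F[0-2] = +254.3034 N (tension)
  F[1-2] = +126.0185 N (tension)
  F[1-3] = -53.3209 N (compression)
  F[2-3] = -124.7880 N (compression)
  F[2-4] = +306.6337 N (tension)
  F[3-4] = +144.7109 N (tension)
  F[3-5] = -106.5645 N (compression)
  F[4-5] = -146.3349 N (compression)
  F[4-6] = +370.7709 N (tension)
  F[5-6] = -1886.6840 N (compression)
  Rx@0 = -230.1000 N
  Ry@0 = +123.2366 N
  Ry@6 = +1849.8934 N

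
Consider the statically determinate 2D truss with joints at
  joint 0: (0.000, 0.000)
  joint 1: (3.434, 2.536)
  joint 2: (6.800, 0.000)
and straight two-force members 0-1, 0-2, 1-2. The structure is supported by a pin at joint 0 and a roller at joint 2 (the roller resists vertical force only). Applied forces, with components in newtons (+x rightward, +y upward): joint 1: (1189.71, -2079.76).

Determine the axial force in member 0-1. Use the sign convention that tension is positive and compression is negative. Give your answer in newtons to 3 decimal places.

-986.075

N=3 nodes, M=3 members, R=3 reactions → 2N=6, M+R=6
member 0 (0-1): L=4.2689, (cx,cy)=(0.8044,0.5941)
member 1 (0-2): L=6.8000, (cx,cy)=(1.0000,0.0000)
member 2 (1-2): L=4.2144, (cx,cy)=(0.7987,-0.6017)
solve A·x = −loads:
  F[0-1] = -986.0750 N (compression)
  F[0-2] = +1982.9279 N (tension)
  F[1-2] = -2482.7306 N (compression)
  Rx@0 = -1189.7100 N
  Ry@0 = +585.7894 N
  Ry@2 = +1493.9706 N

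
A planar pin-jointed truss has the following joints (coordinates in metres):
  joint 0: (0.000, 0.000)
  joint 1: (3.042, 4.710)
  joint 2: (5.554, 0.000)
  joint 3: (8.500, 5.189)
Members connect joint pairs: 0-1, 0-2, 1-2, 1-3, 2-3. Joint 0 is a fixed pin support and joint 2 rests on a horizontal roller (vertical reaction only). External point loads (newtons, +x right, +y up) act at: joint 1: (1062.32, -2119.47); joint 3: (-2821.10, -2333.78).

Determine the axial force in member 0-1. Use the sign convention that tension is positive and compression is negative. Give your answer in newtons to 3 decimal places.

-1732.701

N=4 nodes, M=5 members, R=3 reactions → 2N=8, M+R=8
member 0 (0-1): L=5.6069, (cx,cy)=(0.5425,0.8400)
member 1 (0-2): L=5.5540, (cx,cy)=(1.0000,0.0000)
member 2 (1-2): L=5.3380, (cx,cy)=(0.4706,-0.8824)
member 3 (1-3): L=5.4790, (cx,cy)=(0.9962,0.0874)
member 4 (2-3): L=5.9670, (cx,cy)=(0.4937,0.8696)
solve A·x = −loads:
  F[0-1] = -1732.7006 N (compression)
  F[0-2] = -818.7186 N (compression)
  F[1-2] = -909.0889 N (compression)
  F[1-3] = -1580.6270 N (compression)
  F[2-3] = -2524.7685 N (compression)
  Rx@0 = +1758.7800 N
  Ry@0 = +1455.5192 N
  Ry@2 = +2997.7308 N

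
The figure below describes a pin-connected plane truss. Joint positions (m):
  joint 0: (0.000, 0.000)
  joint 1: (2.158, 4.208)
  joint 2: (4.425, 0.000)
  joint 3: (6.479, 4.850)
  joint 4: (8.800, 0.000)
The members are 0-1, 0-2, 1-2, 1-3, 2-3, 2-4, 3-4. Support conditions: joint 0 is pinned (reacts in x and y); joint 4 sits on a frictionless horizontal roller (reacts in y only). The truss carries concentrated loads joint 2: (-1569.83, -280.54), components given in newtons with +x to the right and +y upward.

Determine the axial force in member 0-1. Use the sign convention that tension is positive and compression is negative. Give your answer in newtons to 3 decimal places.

N=5 nodes, M=7 members, R=3 reactions → 2N=10, M+R=10
member 0 (0-1): L=4.7291, (cx,cy)=(0.4563,0.8898)
member 1 (0-2): L=4.4250, (cx,cy)=(1.0000,0.0000)
member 2 (1-2): L=4.7798, (cx,cy)=(0.4743,-0.8804)
member 3 (1-3): L=4.3684, (cx,cy)=(0.9891,0.1470)
member 4 (2-3): L=5.2670, (cx,cy)=(0.3900,0.9208)
member 5 (2-4): L=4.3750, (cx,cy)=(1.0000,0.0000)
member 6 (3-4): L=5.3768, (cx,cy)=(0.4317,-0.9020)
solve A·x = −loads:
  F[0-1] = -156.7442 N (compression)
  F[0-2] = -1498.3037 N (compression)
  F[1-2] = +135.5077 N (tension)
  F[1-3] = -137.2865 N (compression)
  F[2-3] = +175.1071 N (tension)
  F[2-4] = +67.5086 N (tension)
  F[3-4] = -156.3883 N (compression)
  Rx@0 = +1569.8300 N
  Ry@0 = +139.4730 N
  Ry@4 = +141.0670 N

-156.744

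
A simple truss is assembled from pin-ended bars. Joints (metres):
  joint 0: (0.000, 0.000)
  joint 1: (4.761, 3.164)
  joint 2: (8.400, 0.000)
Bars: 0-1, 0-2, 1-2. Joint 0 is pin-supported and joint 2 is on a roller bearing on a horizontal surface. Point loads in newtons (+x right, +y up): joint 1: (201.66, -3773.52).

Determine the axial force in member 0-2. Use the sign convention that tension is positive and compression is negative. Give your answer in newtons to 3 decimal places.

2547.226

N=3 nodes, M=3 members, R=3 reactions → 2N=6, M+R=6
member 0 (0-1): L=5.7165, (cx,cy)=(0.8329,0.5535)
member 1 (0-2): L=8.4000, (cx,cy)=(1.0000,0.0000)
member 2 (1-2): L=4.8222, (cx,cy)=(0.7546,-0.6561)
solve A·x = −loads:
  F[0-1] = -2816.2899 N (compression)
  F[0-2] = +2547.2262 N (tension)
  F[1-2] = -3375.4135 N (compression)
  Rx@0 = -201.6600 N
  Ry@0 = +1558.7842 N
  Ry@2 = +2214.7358 N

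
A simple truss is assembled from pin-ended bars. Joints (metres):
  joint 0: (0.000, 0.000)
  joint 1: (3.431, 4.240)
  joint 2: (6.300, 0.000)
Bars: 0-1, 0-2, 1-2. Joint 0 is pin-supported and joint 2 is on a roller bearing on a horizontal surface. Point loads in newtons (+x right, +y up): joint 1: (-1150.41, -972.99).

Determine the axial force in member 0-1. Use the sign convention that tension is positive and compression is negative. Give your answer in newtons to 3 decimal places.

N=3 nodes, M=3 members, R=3 reactions → 2N=6, M+R=6
member 0 (0-1): L=5.4543, (cx,cy)=(0.6290,0.7774)
member 1 (0-2): L=6.3000, (cx,cy)=(1.0000,0.0000)
member 2 (1-2): L=5.1194, (cx,cy)=(0.5604,-0.8282)
solve A·x = −loads:
  F[0-1] = -1565.9761 N (compression)
  F[0-2] = -165.3402 N (compression)
  F[1-2] = +295.0333 N (tension)
  Rx@0 = +1150.4100 N
  Ry@0 = +1217.3407 N
  Ry@2 = -244.3507 N

-1565.976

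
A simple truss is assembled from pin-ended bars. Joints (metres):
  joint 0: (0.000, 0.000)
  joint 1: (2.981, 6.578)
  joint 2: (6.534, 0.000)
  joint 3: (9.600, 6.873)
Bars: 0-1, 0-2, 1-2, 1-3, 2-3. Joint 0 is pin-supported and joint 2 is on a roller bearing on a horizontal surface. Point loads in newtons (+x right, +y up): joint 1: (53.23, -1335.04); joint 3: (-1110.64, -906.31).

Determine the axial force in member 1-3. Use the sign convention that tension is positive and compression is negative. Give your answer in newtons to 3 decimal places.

N=4 nodes, M=5 members, R=3 reactions → 2N=8, M+R=8
member 0 (0-1): L=7.2219, (cx,cy)=(0.4128,0.9108)
member 1 (0-2): L=6.5340, (cx,cy)=(1.0000,0.0000)
member 2 (1-2): L=7.4762, (cx,cy)=(0.4752,-0.8799)
member 3 (1-3): L=6.6256, (cx,cy)=(0.9990,0.0445)
member 4 (2-3): L=7.5259, (cx,cy)=(0.4074,0.9133)
solve A·x = −loads:
  F[0-1] = -1553.9092 N (compression)
  F[0-2] = -416.0031 N (compression)
  F[1-2] = +54.7773 N (tension)
  F[1-3] = -721.3847 N (compression)
  F[2-3] = -957.2286 N (compression)
  Rx@0 = +1057.4100 N
  Ry@0 = +1415.3554 N
  Ry@2 = +825.9946 N

-721.385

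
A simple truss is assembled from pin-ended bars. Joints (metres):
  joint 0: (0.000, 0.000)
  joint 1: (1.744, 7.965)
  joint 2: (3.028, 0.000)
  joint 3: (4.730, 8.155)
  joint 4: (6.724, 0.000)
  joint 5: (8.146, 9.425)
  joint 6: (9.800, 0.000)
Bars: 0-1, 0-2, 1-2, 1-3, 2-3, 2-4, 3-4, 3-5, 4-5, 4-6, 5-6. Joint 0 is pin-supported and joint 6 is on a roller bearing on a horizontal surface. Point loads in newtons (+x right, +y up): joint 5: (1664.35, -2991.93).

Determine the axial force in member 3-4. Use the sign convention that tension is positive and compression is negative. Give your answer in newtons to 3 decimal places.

N=7 nodes, M=11 members, R=3 reactions → 2N=14, M+R=14
member 0 (0-1): L=8.1537, (cx,cy)=(0.2139,0.9769)
member 1 (0-2): L=3.0280, (cx,cy)=(1.0000,0.0000)
member 2 (1-2): L=8.0678, (cx,cy)=(0.1592,-0.9873)
member 3 (1-3): L=2.9920, (cx,cy)=(0.9980,0.0635)
member 4 (2-3): L=8.3307, (cx,cy)=(0.2043,0.9789)
member 5 (2-4): L=3.6960, (cx,cy)=(1.0000,0.0000)
member 6 (3-4): L=8.3952, (cx,cy)=(0.2375,-0.9714)
member 7 (3-5): L=3.6444, (cx,cy)=(0.9373,0.3485)
member 8 (4-5): L=9.5317, (cx,cy)=(0.1492,0.9888)
member 9 (4-6): L=3.0760, (cx,cy)=(1.0000,0.0000)
member 10 (5-6): L=9.5690, (cx,cy)=(0.1728,-0.9849)
solve A·x = −loads:
  F[0-1] = +1121.6565 N (tension)
  F[0-2] = +1424.4381 N (tension)
  F[1-2] = -1083.2699 N (compression)
  F[1-3] = +413.1488 N (tension)
  F[2-3] = +1092.5067 N (tension)
  F[2-4] = +1028.8314 N (tension)
  F[3-4] = -811.0182 N (compression)
  F[3-5] = +883.5297 N (tension)
  F[4-5] = +796.7260 N (tension)
  F[4-6] = +717.3409 N (tension)
  F[5-6] = -4150.0947 N (compression)
  Rx@0 = -1664.3500 N
  Ry@0 = -1095.6986 N
  Ry@6 = +4087.6286 N

-811.018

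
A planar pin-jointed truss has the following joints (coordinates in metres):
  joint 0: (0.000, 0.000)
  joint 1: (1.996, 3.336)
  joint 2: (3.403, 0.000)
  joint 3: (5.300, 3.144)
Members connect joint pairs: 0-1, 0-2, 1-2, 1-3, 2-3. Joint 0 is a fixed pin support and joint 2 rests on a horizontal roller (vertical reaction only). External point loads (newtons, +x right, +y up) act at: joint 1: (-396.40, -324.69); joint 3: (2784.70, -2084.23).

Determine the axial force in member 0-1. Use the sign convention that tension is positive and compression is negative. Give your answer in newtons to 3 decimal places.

3742.764

N=4 nodes, M=5 members, R=3 reactions → 2N=8, M+R=8
member 0 (0-1): L=3.8875, (cx,cy)=(0.5134,0.8581)
member 1 (0-2): L=3.4030, (cx,cy)=(1.0000,0.0000)
member 2 (1-2): L=3.6206, (cx,cy)=(0.3886,-0.9214)
member 3 (1-3): L=3.3096, (cx,cy)=(0.9983,-0.0580)
member 4 (2-3): L=3.6720, (cx,cy)=(0.5166,0.8562)
solve A·x = −loads:
  F[0-1] = +3742.7638 N (tension)
  F[0-2] = +466.6297 N (tension)
  F[1-2] = -4084.4354 N (compression)
  F[1-3] = +3911.9217 N (tension)
  F[2-3] = -2169.1770 N (compression)
  Rx@0 = -2388.3000 N
  Ry@0 = -3211.7696 N
  Ry@2 = +5620.6896 N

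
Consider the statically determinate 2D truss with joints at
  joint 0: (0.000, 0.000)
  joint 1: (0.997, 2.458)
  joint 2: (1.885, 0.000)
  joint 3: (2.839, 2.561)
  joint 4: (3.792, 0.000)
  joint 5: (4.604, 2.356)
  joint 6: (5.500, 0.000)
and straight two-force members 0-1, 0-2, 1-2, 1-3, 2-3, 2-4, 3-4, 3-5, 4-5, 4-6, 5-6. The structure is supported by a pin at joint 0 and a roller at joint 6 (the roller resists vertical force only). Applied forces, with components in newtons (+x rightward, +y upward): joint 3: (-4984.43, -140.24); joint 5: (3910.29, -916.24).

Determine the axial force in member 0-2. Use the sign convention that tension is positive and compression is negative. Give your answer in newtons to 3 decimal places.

N=7 nodes, M=11 members, R=3 reactions → 2N=14, M+R=14
member 0 (0-1): L=2.6525, (cx,cy)=(0.3759,0.9267)
member 1 (0-2): L=1.8850, (cx,cy)=(1.0000,0.0000)
member 2 (1-2): L=2.6135, (cx,cy)=(0.3398,-0.9405)
member 3 (1-3): L=1.8449, (cx,cy)=(0.9984,0.0558)
member 4 (2-3): L=2.7329, (cx,cy)=(0.3491,0.9371)
member 5 (2-4): L=1.9070, (cx,cy)=(1.0000,0.0000)
member 6 (3-4): L=2.7326, (cx,cy)=(0.3488,-0.9372)
member 7 (3-5): L=1.7769, (cx,cy)=(0.9933,-0.1154)
member 8 (4-5): L=2.4920, (cx,cy)=(0.3258,0.9454)
member 9 (4-6): L=1.7080, (cx,cy)=(1.0000,0.0000)
member 10 (5-6): L=2.5206, (cx,cy)=(0.3555,-0.9347)
solve A·x = −loads:
  F[0-1] = -931.3117 N (compression)
  F[0-2] = -724.0866 N (compression)
  F[1-2] = +879.0423 N (tension)
  F[1-3] = -649.7444 N (compression)
  F[2-3] = -882.2434 N (compression)
  F[2-4] = -117.4377 N (compression)
  F[3-4] = +284.3412 N (tension)
  F[3-5] = +3954.9717 N (tension)
  F[4-5] = -281.8718 N (compression)
  F[4-6] = +73.5738 N (tension)
  F[5-6] = -206.9777 N (compression)
  Rx@0 = +1074.1400 N
  Ry@0 = +863.0203 N
  Ry@6 = +193.4597 N

-724.087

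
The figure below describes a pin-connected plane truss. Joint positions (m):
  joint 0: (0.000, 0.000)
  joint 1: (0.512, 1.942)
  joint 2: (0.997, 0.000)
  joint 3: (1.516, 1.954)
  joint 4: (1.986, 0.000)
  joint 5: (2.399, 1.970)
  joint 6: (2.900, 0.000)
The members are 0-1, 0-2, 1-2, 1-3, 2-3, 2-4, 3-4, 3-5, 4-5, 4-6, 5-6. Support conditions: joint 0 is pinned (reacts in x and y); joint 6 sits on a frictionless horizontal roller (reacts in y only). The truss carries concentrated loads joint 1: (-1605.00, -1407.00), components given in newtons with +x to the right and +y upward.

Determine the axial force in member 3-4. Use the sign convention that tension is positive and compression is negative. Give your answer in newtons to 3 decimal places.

857.131

N=7 nodes, M=11 members, R=3 reactions → 2N=14, M+R=14
member 0 (0-1): L=2.0084, (cx,cy)=(0.2549,0.9670)
member 1 (0-2): L=0.9970, (cx,cy)=(1.0000,0.0000)
member 2 (1-2): L=2.0016, (cx,cy)=(0.2423,-0.9702)
member 3 (1-3): L=1.0041, (cx,cy)=(0.9999,0.0120)
member 4 (2-3): L=2.0218, (cx,cy)=(0.2567,0.9665)
member 5 (2-4): L=0.9890, (cx,cy)=(1.0000,0.0000)
member 6 (3-4): L=2.0097, (cx,cy)=(0.2339,-0.9723)
member 7 (3-5): L=0.8831, (cx,cy)=(0.9998,0.0181)
member 8 (4-5): L=2.0128, (cx,cy)=(0.2052,0.9787)
member 9 (4-6): L=0.9140, (cx,cy)=(1.0000,0.0000)
member 10 (5-6): L=2.0327, (cx,cy)=(0.2465,-0.9692)
solve A·x = −loads:
  F[0-1] = -2309.7048 N (compression)
  F[0-2] = -1016.1767 N (compression)
  F[1-2] = +861.7163 N (tension)
  F[1-3] = +807.4401 N (tension)
  F[2-3] = -865.0262 N (compression)
  F[2-4] = -585.3231 N (compression)
  F[3-4] = +857.1306 N (tension)
  F[3-5] = +384.9358 N (tension)
  F[4-5] = -851.4788 N (compression)
  F[4-6] = -210.1627 N (compression)
  F[5-6] = +852.6933 N (tension)
  Rx@0 = +1605.0000 N
  Ry@0 = +2233.3883 N
  Ry@6 = -826.3883 N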